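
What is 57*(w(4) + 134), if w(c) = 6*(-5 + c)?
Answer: 7296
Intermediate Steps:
w(c) = -30 + 6*c
57*(w(4) + 134) = 57*((-30 + 6*4) + 134) = 57*((-30 + 24) + 134) = 57*(-6 + 134) = 57*128 = 7296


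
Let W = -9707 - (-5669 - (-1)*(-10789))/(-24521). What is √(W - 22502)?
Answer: I*√19367013081787/24521 ≈ 179.47*I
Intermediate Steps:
W = -238041805/24521 (W = -9707 - (-5669 - 1*10789)*(-1)/24521 = -9707 - (-5669 - 10789)*(-1)/24521 = -9707 - (-16458)*(-1)/24521 = -9707 - 1*16458/24521 = -9707 - 16458/24521 = -238041805/24521 ≈ -9707.7)
√(W - 22502) = √(-238041805/24521 - 22502) = √(-789813347/24521) = I*√19367013081787/24521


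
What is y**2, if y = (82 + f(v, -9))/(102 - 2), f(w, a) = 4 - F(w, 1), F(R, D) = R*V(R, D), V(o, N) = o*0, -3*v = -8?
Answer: 1849/2500 ≈ 0.73960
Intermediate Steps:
v = 8/3 (v = -1/3*(-8) = 8/3 ≈ 2.6667)
V(o, N) = 0
F(R, D) = 0 (F(R, D) = R*0 = 0)
f(w, a) = 4 (f(w, a) = 4 - 1*0 = 4 + 0 = 4)
y = 43/50 (y = (82 + 4)/(102 - 2) = 86/100 = 86*(1/100) = 43/50 ≈ 0.86000)
y**2 = (43/50)**2 = 1849/2500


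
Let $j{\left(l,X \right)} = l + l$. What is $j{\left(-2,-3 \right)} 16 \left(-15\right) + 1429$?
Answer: $2389$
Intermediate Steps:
$j{\left(l,X \right)} = 2 l$
$j{\left(-2,-3 \right)} 16 \left(-15\right) + 1429 = 2 \left(-2\right) 16 \left(-15\right) + 1429 = \left(-4\right) 16 \left(-15\right) + 1429 = \left(-64\right) \left(-15\right) + 1429 = 960 + 1429 = 2389$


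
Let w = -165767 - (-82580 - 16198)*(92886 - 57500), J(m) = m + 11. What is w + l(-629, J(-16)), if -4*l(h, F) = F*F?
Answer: 13980770139/4 ≈ 3.4952e+9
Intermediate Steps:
J(m) = 11 + m
l(h, F) = -F²/4 (l(h, F) = -F*F/4 = -F²/4)
w = 3495192541 (w = -165767 - (-98778)*35386 = -165767 - 1*(-3495358308) = -165767 + 3495358308 = 3495192541)
w + l(-629, J(-16)) = 3495192541 - (11 - 16)²/4 = 3495192541 - ¼*(-5)² = 3495192541 - ¼*25 = 3495192541 - 25/4 = 13980770139/4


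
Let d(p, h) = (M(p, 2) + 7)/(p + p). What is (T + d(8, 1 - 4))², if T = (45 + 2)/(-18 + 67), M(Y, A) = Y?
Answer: 2211169/614656 ≈ 3.5974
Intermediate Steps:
d(p, h) = (7 + p)/(2*p) (d(p, h) = (p + 7)/(p + p) = (7 + p)/((2*p)) = (7 + p)*(1/(2*p)) = (7 + p)/(2*p))
T = 47/49 ≈ 0.95918
(T + d(8, 1 - 4))² = (47/49 + (½)*(7 + 8)/8)² = (47/49 + (½)*(⅛)*15)² = (47/49 + 15/16)² = (1487/784)² = 2211169/614656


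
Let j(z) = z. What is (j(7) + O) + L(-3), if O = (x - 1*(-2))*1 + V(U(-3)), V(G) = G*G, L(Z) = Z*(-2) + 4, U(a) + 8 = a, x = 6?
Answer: 146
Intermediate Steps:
U(a) = -8 + a
L(Z) = 4 - 2*Z (L(Z) = -2*Z + 4 = 4 - 2*Z)
V(G) = G²
O = 129 (O = (6 - 1*(-2))*1 + (-8 - 3)² = (6 + 2)*1 + (-11)² = 8*1 + 121 = 8 + 121 = 129)
(j(7) + O) + L(-3) = (7 + 129) + (4 - 2*(-3)) = 136 + (4 + 6) = 136 + 10 = 146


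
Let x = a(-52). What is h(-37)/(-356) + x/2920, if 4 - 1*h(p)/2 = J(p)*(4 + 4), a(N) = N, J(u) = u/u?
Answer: 303/64970 ≈ 0.0046637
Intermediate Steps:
J(u) = 1
x = -52
h(p) = -8 (h(p) = 8 - 2*(4 + 4) = 8 - 2*8 = 8 - 16 = -8)
h(-37)/(-356) + x/2920 = -8/(-356) - 52/2920 = -8*(-1/356) - 52*1/2920 = 2/89 - 13/730 = 303/64970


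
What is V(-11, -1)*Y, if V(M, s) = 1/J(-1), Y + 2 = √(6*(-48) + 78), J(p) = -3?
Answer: ⅔ - I*√210/3 ≈ 0.66667 - 4.8305*I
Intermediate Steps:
Y = -2 + I*√210 (Y = -2 + √(6*(-48) + 78) = -2 + √(-288 + 78) = -2 + √(-210) = -2 + I*√210 ≈ -2.0 + 14.491*I)
V(M, s) = -⅓ (V(M, s) = 1/(-3) = -⅓)
V(-11, -1)*Y = -(-2 + I*√210)/3 = ⅔ - I*√210/3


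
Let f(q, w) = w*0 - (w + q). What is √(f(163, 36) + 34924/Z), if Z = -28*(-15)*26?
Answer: I*√1459291470/2730 ≈ 13.993*I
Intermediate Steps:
f(q, w) = -q - w (f(q, w) = 0 - (q + w) = 0 + (-q - w) = -q - w)
Z = 10920 (Z = 420*26 = 10920)
√(f(163, 36) + 34924/Z) = √((-1*163 - 1*36) + 34924/10920) = √((-163 - 36) + 34924*(1/10920)) = √(-199 + 8731/2730) = √(-534539/2730) = I*√1459291470/2730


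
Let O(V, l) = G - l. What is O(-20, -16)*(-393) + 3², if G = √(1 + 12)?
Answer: -6279 - 393*√13 ≈ -7696.0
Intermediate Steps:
G = √13 ≈ 3.6056
O(V, l) = √13 - l
O(-20, -16)*(-393) + 3² = (√13 - 1*(-16))*(-393) + 3² = (√13 + 16)*(-393) + 9 = (16 + √13)*(-393) + 9 = (-6288 - 393*√13) + 9 = -6279 - 393*√13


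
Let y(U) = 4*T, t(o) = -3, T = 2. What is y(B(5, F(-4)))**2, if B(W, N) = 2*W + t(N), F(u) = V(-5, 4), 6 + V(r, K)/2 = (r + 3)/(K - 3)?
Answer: 64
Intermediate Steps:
V(r, K) = -12 + 2*(3 + r)/(-3 + K) (V(r, K) = -12 + 2*((r + 3)/(K - 3)) = -12 + 2*((3 + r)/(-3 + K)) = -12 + 2*(3 + r)/(-3 + K))
F(u) = -16 (F(u) = 2*(21 - 5 - 6*4)/(-3 + 4) = 2*(21 - 5 - 24)/1 = 2*1*(-8) = -16)
B(W, N) = -3 + 2*W (B(W, N) = 2*W - 3 = -3 + 2*W)
y(U) = 8 (y(U) = 4*2 = 8)
y(B(5, F(-4)))**2 = 8**2 = 64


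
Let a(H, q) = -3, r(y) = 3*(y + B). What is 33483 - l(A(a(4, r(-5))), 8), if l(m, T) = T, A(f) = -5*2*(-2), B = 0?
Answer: 33475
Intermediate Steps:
r(y) = 3*y (r(y) = 3*(y + 0) = 3*y)
A(f) = 20 (A(f) = -10*(-2) = 20)
33483 - l(A(a(4, r(-5))), 8) = 33483 - 1*8 = 33483 - 8 = 33475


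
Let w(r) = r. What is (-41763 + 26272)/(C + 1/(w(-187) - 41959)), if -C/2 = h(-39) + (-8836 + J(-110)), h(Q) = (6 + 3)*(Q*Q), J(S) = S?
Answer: 93269098/57113851 ≈ 1.6330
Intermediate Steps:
h(Q) = 9*Q²
C = -9486 (C = -2*(9*(-39)² + (-8836 - 110)) = -2*(9*1521 - 8946) = -2*(13689 - 8946) = -2*4743 = -9486)
(-41763 + 26272)/(C + 1/(w(-187) - 41959)) = (-41763 + 26272)/(-9486 + 1/(-187 - 41959)) = -15491/(-9486 + 1/(-42146)) = -15491/(-9486 - 1/42146) = -15491/(-399796957/42146) = -15491*(-42146/399796957) = 93269098/57113851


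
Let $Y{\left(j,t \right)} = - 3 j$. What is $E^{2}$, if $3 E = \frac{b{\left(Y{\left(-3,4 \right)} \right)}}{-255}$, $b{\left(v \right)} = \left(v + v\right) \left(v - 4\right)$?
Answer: $\frac{4}{289} \approx 0.013841$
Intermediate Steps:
$b{\left(v \right)} = 2 v \left(-4 + v\right)$
$E = - \frac{2}{17}$ ($E = \frac{2 \left(\left(-3\right) \left(-3\right)\right) \left(-4 - -9\right) \frac{1}{-255}}{3} = \frac{2 \cdot 9 \left(-4 + 9\right) \left(- \frac{1}{255}\right)}{3} = \frac{2 \cdot 9 \cdot 5 \left(- \frac{1}{255}\right)}{3} = \frac{90 \left(- \frac{1}{255}\right)}{3} = \frac{1}{3} \left(- \frac{6}{17}\right) = - \frac{2}{17} \approx -0.11765$)
$E^{2} = \left(- \frac{2}{17}\right)^{2} = \frac{4}{289}$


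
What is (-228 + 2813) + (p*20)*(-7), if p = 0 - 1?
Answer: 2725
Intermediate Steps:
p = -1
(-228 + 2813) + (p*20)*(-7) = (-228 + 2813) - 1*20*(-7) = 2585 - 20*(-7) = 2585 + 140 = 2725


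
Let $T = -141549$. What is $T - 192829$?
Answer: $-334378$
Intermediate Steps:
$T - 192829 = -141549 - 192829 = -334378$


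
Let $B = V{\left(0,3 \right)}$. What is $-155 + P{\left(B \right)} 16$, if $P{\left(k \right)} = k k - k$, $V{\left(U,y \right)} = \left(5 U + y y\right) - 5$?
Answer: $37$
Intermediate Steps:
$V{\left(U,y \right)} = -5 + y^{2} + 5 U$ ($V{\left(U,y \right)} = \left(5 U + y^{2}\right) - 5 = \left(y^{2} + 5 U\right) - 5 = -5 + y^{2} + 5 U$)
$B = 4$ ($B = -5 + 3^{2} + 5 \cdot 0 = -5 + 9 + 0 = 4$)
$P{\left(k \right)} = k^{2} - k$
$-155 + P{\left(B \right)} 16 = -155 + 4 \left(-1 + 4\right) 16 = -155 + 4 \cdot 3 \cdot 16 = -155 + 12 \cdot 16 = -155 + 192 = 37$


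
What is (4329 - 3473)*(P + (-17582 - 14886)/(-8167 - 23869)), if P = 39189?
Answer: 268675132208/8009 ≈ 3.3547e+7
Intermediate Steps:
(4329 - 3473)*(P + (-17582 - 14886)/(-8167 - 23869)) = (4329 - 3473)*(39189 + (-17582 - 14886)/(-8167 - 23869)) = 856*(39189 - 32468/(-32036)) = 856*(39189 - 32468*(-1/32036)) = 856*(39189 + 8117/8009) = 856*(313872818/8009) = 268675132208/8009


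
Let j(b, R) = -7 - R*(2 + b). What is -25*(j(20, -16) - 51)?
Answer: -7350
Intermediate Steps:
j(b, R) = -7 - R*(2 + b)
-25*(j(20, -16) - 51) = -25*((-7 - 2*(-16) - 1*(-16)*20) - 51) = -25*((-7 + 32 + 320) - 51) = -25*(345 - 51) = -25*294 = -7350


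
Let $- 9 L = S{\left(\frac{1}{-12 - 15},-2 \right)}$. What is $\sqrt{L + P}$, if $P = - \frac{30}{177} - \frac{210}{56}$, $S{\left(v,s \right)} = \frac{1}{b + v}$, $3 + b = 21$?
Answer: $\frac{i \sqrt{12857663795}}{57230} \approx 1.9813 i$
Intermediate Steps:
$b = 18$ ($b = -3 + 21 = 18$)
$S{\left(v,s \right)} = \frac{1}{18 + v}$
$L = - \frac{3}{485}$ ($L = - \frac{1}{9 \left(18 + \frac{1}{-12 - 15}\right)} = - \frac{1}{9 \left(18 + \frac{1}{-27}\right)} = - \frac{1}{9 \left(18 - \frac{1}{27}\right)} = - \frac{1}{9 \cdot \frac{485}{27}} = \left(- \frac{1}{9}\right) \frac{27}{485} = - \frac{3}{485} \approx -0.0061856$)
$P = - \frac{925}{236}$ ($P = \left(-30\right) \frac{1}{177} - \frac{15}{4} = - \frac{10}{59} - \frac{15}{4} = - \frac{925}{236} \approx -3.9195$)
$\sqrt{L + P} = \sqrt{- \frac{3}{485} - \frac{925}{236}} = \sqrt{- \frac{449333}{114460}} = \frac{i \sqrt{12857663795}}{57230}$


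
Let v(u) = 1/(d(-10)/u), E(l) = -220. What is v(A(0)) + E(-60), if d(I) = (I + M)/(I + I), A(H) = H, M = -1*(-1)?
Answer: -220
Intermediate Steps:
M = 1
d(I) = (1 + I)/(2*I) (d(I) = (I + 1)/(I + I) = (1 + I)/((2*I)) = (1 + I)*(1/(2*I)) = (1 + I)/(2*I))
v(u) = 20*u/9 (v(u) = 1/(((½)*(1 - 10)/(-10))/u) = 1/(((½)*(-⅒)*(-9))/u) = 1/(9/(20*u)) = 20*u/9)
v(A(0)) + E(-60) = (20/9)*0 - 220 = 0 - 220 = -220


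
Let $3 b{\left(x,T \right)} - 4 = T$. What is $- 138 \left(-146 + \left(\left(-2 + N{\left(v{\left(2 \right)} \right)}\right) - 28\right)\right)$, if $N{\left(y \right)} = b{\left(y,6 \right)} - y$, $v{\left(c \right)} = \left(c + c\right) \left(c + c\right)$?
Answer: $26036$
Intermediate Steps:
$b{\left(x,T \right)} = \frac{4}{3} + \frac{T}{3}$
$v{\left(c \right)} = 4 c^{2}$ ($v{\left(c \right)} = 2 c 2 c = 4 c^{2}$)
$N{\left(y \right)} = \frac{10}{3} - y$ ($N{\left(y \right)} = \left(\frac{4}{3} + \frac{1}{3} \cdot 6\right) - y = \left(\frac{4}{3} + 2\right) - y = \frac{10}{3} - y$)
$- 138 \left(-146 + \left(\left(-2 + N{\left(v{\left(2 \right)} \right)}\right) - 28\right)\right) = - 138 \left(-146 + \left(\left(-2 + \left(\frac{10}{3} - 4 \cdot 2^{2}\right)\right) - 28\right)\right) = - 138 \left(-146 + \left(\left(-2 + \left(\frac{10}{3} - 4 \cdot 4\right)\right) - 28\right)\right) = - 138 \left(-146 + \left(\left(-2 + \left(\frac{10}{3} - 16\right)\right) - 28\right)\right) = - 138 \left(-146 - \frac{128}{3}\right) = \left(-138\right) \left(- \frac{566}{3}\right) = 26036$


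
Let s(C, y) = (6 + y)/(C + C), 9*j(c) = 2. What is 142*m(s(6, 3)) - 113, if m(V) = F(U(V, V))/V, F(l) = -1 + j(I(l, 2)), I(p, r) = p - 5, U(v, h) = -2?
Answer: -7027/27 ≈ -260.26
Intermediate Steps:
I(p, r) = -5 + p
j(c) = 2/9 (j(c) = (⅑)*2 = 2/9)
s(C, y) = (6 + y)/(2*C) (s(C, y) = (6 + y)/((2*C)) = (6 + y)*(1/(2*C)) = (6 + y)/(2*C))
F(l) = -7/9 (F(l) = -1 + 2/9 = -7/9)
m(V) = -7/(9*V)
142*m(s(6, 3)) - 113 = 142*(-7*12/(6 + 3)/9) - 113 = 142*(-7/(9*((½)*(⅙)*9))) - 113 = 142*(-7/(9*¾)) - 113 = 142*(-7/9*4/3) - 113 = 142*(-28/27) - 113 = -3976/27 - 113 = -7027/27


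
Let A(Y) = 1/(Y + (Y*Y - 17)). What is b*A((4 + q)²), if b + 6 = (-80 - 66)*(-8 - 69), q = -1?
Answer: 11236/73 ≈ 153.92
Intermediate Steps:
A(Y) = 1/(-17 + Y + Y²) (A(Y) = 1/(Y + (Y² - 17)) = 1/(Y + (-17 + Y²)) = 1/(-17 + Y + Y²))
b = 11236 (b = -6 + (-80 - 66)*(-8 - 69) = -6 - 146*(-77) = -6 + 11242 = 11236)
b*A((4 + q)²) = 11236/(-17 + (4 - 1)² + ((4 - 1)²)²) = 11236/(-17 + 3² + (3²)²) = 11236/(-17 + 9 + 9²) = 11236/(-17 + 9 + 81) = 11236/73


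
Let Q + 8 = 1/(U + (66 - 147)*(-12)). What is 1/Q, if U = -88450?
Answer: -87478/699825 ≈ -0.12500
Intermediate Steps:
Q = -699825/87478 (Q = -8 + 1/(-88450 + (66 - 147)*(-12)) = -8 + 1/(-88450 - 81*(-12)) = -8 + 1/(-88450 + 972) = -8 + 1/(-87478) = -8 - 1/87478 = -699825/87478 ≈ -8.0000)
1/Q = 1/(-699825/87478) = -87478/699825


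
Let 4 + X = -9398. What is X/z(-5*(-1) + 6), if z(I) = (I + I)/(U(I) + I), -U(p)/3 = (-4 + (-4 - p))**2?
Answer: 5039472/11 ≈ 4.5813e+5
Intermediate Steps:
U(p) = -3*(-8 - p)**2 (U(p) = -3*(-4 + (-4 - p))**2 = -3*(-8 - p)**2)
z(I) = 2*I/(I - 3*(8 + I)**2) (z(I) = (I + I)/(-3*(8 + I)**2 + I) = (2*I)/(I - 3*(8 + I)**2) = 2*I/(I - 3*(8 + I)**2))
X = -9402 (X = -4 - 9398 = -9402)
X/z(-5*(-1) + 6) = -9402*((-5*(-1) + 6) - 3*(8 + (-5*(-1) + 6))**2)/(2*(-5*(-1) + 6)) = -9402*((5 + 6) - 3*(8 + (5 + 6))**2)/(2*(5 + 6)) = -(4701 - 14103*(8 + 11)**2/11) = -9402/(2*11/(11 - 3*19**2)) = -9402/(2*11/(11 - 3*361)) = -9402/(2*11/(11 - 1083)) = -9402/(2*11/(-1072)) = -9402/(2*11*(-1/1072)) = -9402/(-11/536) = -9402*(-536/11) = 5039472/11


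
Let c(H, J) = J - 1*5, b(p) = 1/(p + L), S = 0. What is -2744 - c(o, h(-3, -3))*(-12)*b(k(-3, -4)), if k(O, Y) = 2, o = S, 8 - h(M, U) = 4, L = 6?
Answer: -5491/2 ≈ -2745.5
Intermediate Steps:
h(M, U) = 4 (h(M, U) = 8 - 1*4 = 8 - 4 = 4)
o = 0
b(p) = 1/(6 + p) (b(p) = 1/(p + 6) = 1/(6 + p))
c(H, J) = -5 + J (c(H, J) = J - 5 = -5 + J)
-2744 - c(o, h(-3, -3))*(-12)*b(k(-3, -4)) = -2744 - (-5 + 4)*(-12)/(6 + 2) = -2744 - (-1*(-12))/8 = -2744 - 12/8 = -2744 - 1*3/2 = -2744 - 3/2 = -5491/2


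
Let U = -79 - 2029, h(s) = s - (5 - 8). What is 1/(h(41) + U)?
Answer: -1/2064 ≈ -0.00048450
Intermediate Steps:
h(s) = 3 + s (h(s) = s - 1*(-3) = s + 3 = 3 + s)
U = -2108
1/(h(41) + U) = 1/((3 + 41) - 2108) = 1/(44 - 2108) = 1/(-2064) = -1/2064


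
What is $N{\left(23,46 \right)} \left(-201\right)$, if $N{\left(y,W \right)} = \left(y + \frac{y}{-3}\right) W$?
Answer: $-141772$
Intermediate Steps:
$N{\left(y,W \right)} = \frac{2 W y}{3}$ ($N{\left(y,W \right)} = \left(y + y \left(- \frac{1}{3}\right)\right) W = \left(y - \frac{y}{3}\right) W = \frac{2 y}{3} W = \frac{2 W y}{3}$)
$N{\left(23,46 \right)} \left(-201\right) = \frac{2}{3} \cdot 46 \cdot 23 \left(-201\right) = \frac{2116}{3} \left(-201\right) = -141772$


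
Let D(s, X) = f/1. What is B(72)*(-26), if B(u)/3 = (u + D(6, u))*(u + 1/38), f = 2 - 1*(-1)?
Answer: -8005725/19 ≈ -4.2135e+5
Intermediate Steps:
f = 3 (f = 2 + 1 = 3)
D(s, X) = 3 (D(s, X) = 3/1 = 3*1 = 3)
B(u) = 3*(3 + u)*(1/38 + u) (B(u) = 3*((u + 3)*(u + 1/38)) = 3*((3 + u)*(u + 1/38)) = 3*((3 + u)*(1/38 + u)) = 3*(3 + u)*(1/38 + u))
B(72)*(-26) = (9/38 + 3*72² + (345/38)*72)*(-26) = (9/38 + 3*5184 + 12420/19)*(-26) = (9/38 + 15552 + 12420/19)*(-26) = (615825/38)*(-26) = -8005725/19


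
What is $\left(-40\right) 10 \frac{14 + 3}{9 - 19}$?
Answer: $680$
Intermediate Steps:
$\left(-40\right) 10 \frac{14 + 3}{9 - 19} = - 400 \frac{17}{-10} = - 400 \cdot 17 \left(- \frac{1}{10}\right) = \left(-400\right) \left(- \frac{17}{10}\right) = 680$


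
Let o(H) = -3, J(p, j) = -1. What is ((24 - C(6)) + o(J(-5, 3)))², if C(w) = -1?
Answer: 484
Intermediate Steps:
((24 - C(6)) + o(J(-5, 3)))² = ((24 - 1*(-1)) - 3)² = ((24 + 1) - 3)² = (25 - 3)² = 22² = 484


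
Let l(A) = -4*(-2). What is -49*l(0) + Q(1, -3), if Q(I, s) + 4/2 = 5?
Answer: -389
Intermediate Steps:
l(A) = 8
Q(I, s) = 3 (Q(I, s) = -2 + 5 = 3)
-49*l(0) + Q(1, -3) = -49*8 + 3 = -392 + 3 = -389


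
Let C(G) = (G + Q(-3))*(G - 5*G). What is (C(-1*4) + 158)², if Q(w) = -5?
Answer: 196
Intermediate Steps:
C(G) = -4*G*(-5 + G) (C(G) = (G - 5)*(G - 5*G) = (-5 + G)*(-4*G) = -4*G*(-5 + G))
(C(-1*4) + 158)² = (4*(-1*4)*(5 - (-1)*4) + 158)² = (4*(-4)*(5 - 1*(-4)) + 158)² = (4*(-4)*(5 + 4) + 158)² = (4*(-4)*9 + 158)² = (-144 + 158)² = 14² = 196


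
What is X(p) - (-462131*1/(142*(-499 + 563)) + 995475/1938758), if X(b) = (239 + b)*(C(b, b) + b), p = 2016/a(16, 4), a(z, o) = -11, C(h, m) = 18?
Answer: -9764189178586639/1065975678592 ≈ -9159.9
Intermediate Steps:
p = -2016/11 (p = 2016/(-11) = 2016*(-1/11) = -2016/11 ≈ -183.27)
X(b) = (18 + b)*(239 + b) (X(b) = (239 + b)*(18 + b) = (18 + b)*(239 + b))
X(p) - (-462131*1/(142*(-499 + 563)) + 995475/1938758) = (4302 + (-2016/11)² + 257*(-2016/11)) - (-462131*1/(142*(-499 + 563)) + 995475/1938758) = (4302 + 4064256/121 - 518112/11) - (-462131/(142*64) + 995475*(1/1938758)) = -1114434/121 - (-462131/9088 + 995475/1938758) = -1114434/121 - 1*(-443456648249/8809716352) = -1114434/121 + 443456648249/8809716352 = -9764189178586639/1065975678592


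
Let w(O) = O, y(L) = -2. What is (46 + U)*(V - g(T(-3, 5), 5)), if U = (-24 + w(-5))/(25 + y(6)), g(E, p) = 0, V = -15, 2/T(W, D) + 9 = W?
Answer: -15435/23 ≈ -671.09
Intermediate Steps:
T(W, D) = 2/(-9 + W)
U = -29/23 (U = (-24 - 5)/(25 - 2) = -29/23 ≈ -1.2609)
(46 + U)*(V - g(T(-3, 5), 5)) = (46 - 29/23)*(-15 - 1*0) = 1029*(-15 + 0)/23 = (1029/23)*(-15) = -15435/23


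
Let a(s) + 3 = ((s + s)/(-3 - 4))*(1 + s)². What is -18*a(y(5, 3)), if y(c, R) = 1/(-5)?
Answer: 46674/875 ≈ 53.342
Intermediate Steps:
y(c, R) = -⅕
a(s) = -3 - 2*s*(1 + s)²/7 (a(s) = -3 + ((s + s)/(-3 - 4))*(1 + s)² = -3 + ((2*s)/(-7))*(1 + s)² = -3 + ((2*s)*(-⅐))*(1 + s)² = -3 + (-2*s/7)*(1 + s)² = -3 - 2*s*(1 + s)²/7)
-18*a(y(5, 3)) = -18*(-3 - 2/7*(-⅕)*(1 - ⅕)²) = -18*(-3 - 2/7*(-⅕)*(⅘)²) = -18*(-3 - 2/7*(-⅕)*16/25) = -18*(-3 + 32/875) = -18*(-2593/875) = 46674/875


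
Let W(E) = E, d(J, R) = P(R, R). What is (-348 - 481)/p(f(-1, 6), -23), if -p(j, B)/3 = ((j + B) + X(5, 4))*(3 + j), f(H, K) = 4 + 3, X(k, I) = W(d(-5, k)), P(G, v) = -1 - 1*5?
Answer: -829/660 ≈ -1.2561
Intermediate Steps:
P(G, v) = -6 (P(G, v) = -1 - 5 = -6)
d(J, R) = -6
X(k, I) = -6
f(H, K) = 7
p(j, B) = -3*(3 + j)*(-6 + B + j) (p(j, B) = -3*((j + B) - 6)*(3 + j) = -3*((B + j) - 6)*(3 + j) = -3*(-6 + B + j)*(3 + j) = -3*(3 + j)*(-6 + B + j))
(-348 - 481)/p(f(-1, 6), -23) = (-348 - 481)/(54 - 9*(-23) - 3*7**2 + 9*7 - 3*(-23)*7) = -829/(54 + 207 - 3*49 + 63 + 483) = -829/(54 + 207 - 147 + 63 + 483) = -829/660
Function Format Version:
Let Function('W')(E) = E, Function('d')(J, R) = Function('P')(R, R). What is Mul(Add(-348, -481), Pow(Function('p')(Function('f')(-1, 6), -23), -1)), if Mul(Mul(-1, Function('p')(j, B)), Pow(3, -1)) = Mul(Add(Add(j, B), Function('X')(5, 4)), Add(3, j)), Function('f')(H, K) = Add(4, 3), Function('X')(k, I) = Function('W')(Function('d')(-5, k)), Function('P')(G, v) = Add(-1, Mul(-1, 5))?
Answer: Rational(-829, 660) ≈ -1.2561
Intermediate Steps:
Function('P')(G, v) = -6 (Function('P')(G, v) = Add(-1, -5) = -6)
Function('d')(J, R) = -6
Function('X')(k, I) = -6
Function('f')(H, K) = 7
Function('p')(j, B) = Mul(-3, Add(3, j), Add(-6, B, j)) (Function('p')(j, B) = Mul(-3, Mul(Add(Add(j, B), -6), Add(3, j))) = Mul(-3, Mul(Add(Add(B, j), -6), Add(3, j))) = Mul(-3, Mul(Add(-6, B, j), Add(3, j))) = Mul(-3, Mul(Add(3, j), Add(-6, B, j))) = Mul(-3, Add(3, j), Add(-6, B, j)))
Mul(Add(-348, -481), Pow(Function('p')(Function('f')(-1, 6), -23), -1)) = Mul(Add(-348, -481), Pow(Add(54, Mul(-9, -23), Mul(-3, Pow(7, 2)), Mul(9, 7), Mul(-3, -23, 7)), -1)) = Mul(-829, Pow(Add(54, 207, Mul(-3, 49), 63, 483), -1)) = Mul(-829, Pow(Add(54, 207, -147, 63, 483), -1)) = Mul(-829, Pow(660, -1)) = Mul(-829, Rational(1, 660)) = Rational(-829, 660)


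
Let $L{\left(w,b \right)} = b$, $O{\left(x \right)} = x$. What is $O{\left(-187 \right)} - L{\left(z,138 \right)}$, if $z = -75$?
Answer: $-325$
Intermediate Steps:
$O{\left(-187 \right)} - L{\left(z,138 \right)} = -187 - 138 = -325$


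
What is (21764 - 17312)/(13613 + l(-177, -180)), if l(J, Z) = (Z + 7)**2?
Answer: 742/7257 ≈ 0.10225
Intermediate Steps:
l(J, Z) = (7 + Z)**2
(21764 - 17312)/(13613 + l(-177, -180)) = (21764 - 17312)/(13613 + (7 - 180)**2) = 4452/(13613 + (-173)**2) = 4452/(13613 + 29929) = 4452/43542 = 4452*(1/43542) = 742/7257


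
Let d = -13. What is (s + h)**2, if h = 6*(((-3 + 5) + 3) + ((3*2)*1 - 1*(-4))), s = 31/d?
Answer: 1297321/169 ≈ 7676.5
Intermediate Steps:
s = -31/13 (s = 31/(-13) = 31*(-1/13) = -31/13 ≈ -2.3846)
h = 90 (h = 6*((2 + 3) + (6*1 + 4)) = 6*(5 + (6 + 4)) = 6*(5 + 10) = 6*15 = 90)
(s + h)**2 = (-31/13 + 90)**2 = (1139/13)**2 = 1297321/169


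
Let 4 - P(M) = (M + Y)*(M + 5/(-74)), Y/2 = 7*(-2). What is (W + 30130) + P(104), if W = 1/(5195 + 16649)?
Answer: 17971058837/808228 ≈ 22235.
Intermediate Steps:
W = 1/21844 ≈ 4.5779e-5
Y = -28 (Y = 2*(7*(-2)) = 2*(-14) = -28)
P(M) = 4 - (-28 + M)*(-5/74 + M) (P(M) = 4 - (M - 28)*(M + 5/(-74)) = 4 - (-28 + M)*(M + 5*(-1/74)) = 4 - (-28 + M)*(M - 5/74) = 4 - (-28 + M)*(-5/74 + M))
(W + 30130) + P(104) = (1/21844 + 30130) + (78/37 - 1*104² + (2077/74)*104) = 658159721/21844 + (78/37 - 1*10816 + 108004/37) = 658159721/21844 + (78/37 - 10816 + 108004/37) = 658159721/21844 - 292110/37 = 17971058837/808228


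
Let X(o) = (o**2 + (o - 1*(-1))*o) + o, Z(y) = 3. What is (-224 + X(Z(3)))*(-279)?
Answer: 55800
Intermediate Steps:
X(o) = o + o**2 + o*(1 + o) (X(o) = (o**2 + (o + 1)*o) + o = (o**2 + (1 + o)*o) + o = (o**2 + o*(1 + o)) + o = o + o**2 + o*(1 + o))
(-224 + X(Z(3)))*(-279) = (-224 + 2*3*(1 + 3))*(-279) = (-224 + 2*3*4)*(-279) = (-224 + 24)*(-279) = -200*(-279) = 55800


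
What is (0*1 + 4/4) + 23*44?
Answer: 1013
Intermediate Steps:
(0*1 + 4/4) + 23*44 = (0 + 4*(1/4)) + 1012 = (0 + 1) + 1012 = 1 + 1012 = 1013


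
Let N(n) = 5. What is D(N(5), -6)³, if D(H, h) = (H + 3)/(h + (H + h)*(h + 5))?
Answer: -512/125 ≈ -4.0960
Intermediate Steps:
D(H, h) = (3 + H)/(h + (5 + h)*(H + h)) (D(H, h) = (3 + H)/(h + (H + h)*(5 + h)) = (3 + H)/(h + (5 + h)*(H + h)))
D(N(5), -6)³ = ((3 + 5)/((-6)² + 5*5 + 6*(-6) + 5*(-6)))³ = (8/(36 + 25 - 36 - 30))³ = (8/(-5))³ = (-⅕*8)³ = (-8/5)³ = -512/125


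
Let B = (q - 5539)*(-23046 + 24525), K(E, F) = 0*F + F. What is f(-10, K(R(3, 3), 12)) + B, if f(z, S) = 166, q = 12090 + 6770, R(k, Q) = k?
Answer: 19701925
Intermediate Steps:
q = 18860
K(E, F) = F (K(E, F) = 0 + F = F)
B = 19701759 (B = (18860 - 5539)*(-23046 + 24525) = 13321*1479 = 19701759)
f(-10, K(R(3, 3), 12)) + B = 166 + 19701759 = 19701925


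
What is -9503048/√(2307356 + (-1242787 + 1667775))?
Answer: -2375762*√683086/341543 ≈ -5749.0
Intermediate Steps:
-9503048/√(2307356 + (-1242787 + 1667775)) = -9503048/√(2307356 + 424988) = -9503048*√683086/1366172 = -2375762*√683086/341543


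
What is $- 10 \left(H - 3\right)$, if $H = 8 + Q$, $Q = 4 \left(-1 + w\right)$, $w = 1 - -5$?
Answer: $-250$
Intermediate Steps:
$w = 6$ ($w = 1 + 5 = 6$)
$Q = 20$ ($Q = 4 \left(-1 + 6\right) = 4 \cdot 5 = 20$)
$H = 28$ ($H = 8 + 20 = 28$)
$- 10 \left(H - 3\right) = - 10 \left(28 - 3\right) = \left(-10\right) 25 = -250$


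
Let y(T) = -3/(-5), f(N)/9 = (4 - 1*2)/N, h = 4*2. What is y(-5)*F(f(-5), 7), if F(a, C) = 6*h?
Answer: 144/5 ≈ 28.800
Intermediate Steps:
h = 8
f(N) = 18/N (f(N) = 9*((4 - 1*2)/N) = 9*((4 - 2)/N) = 9*(2/N) = 18/N)
F(a, C) = 48 (F(a, C) = 6*8 = 48)
y(T) = ⅗ (y(T) = -3*(-⅕) = ⅗)
y(-5)*F(f(-5), 7) = (⅗)*48 = 144/5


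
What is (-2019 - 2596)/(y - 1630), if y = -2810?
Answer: 923/888 ≈ 1.0394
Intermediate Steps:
(-2019 - 2596)/(y - 1630) = (-2019 - 2596)/(-2810 - 1630) = -4615/(-4440) = -4615*(-1/4440) = 923/888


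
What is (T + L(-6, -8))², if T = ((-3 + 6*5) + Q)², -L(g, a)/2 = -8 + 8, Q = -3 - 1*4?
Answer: 160000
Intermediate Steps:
Q = -7 (Q = -3 - 4 = -7)
L(g, a) = 0 (L(g, a) = -2*(-8 + 8) = -2*0 = 0)
T = 400 (T = ((-3 + 6*5) - 7)² = ((-3 + 30) - 7)² = (27 - 7)² = 20² = 400)
(T + L(-6, -8))² = (400 + 0)² = 400² = 160000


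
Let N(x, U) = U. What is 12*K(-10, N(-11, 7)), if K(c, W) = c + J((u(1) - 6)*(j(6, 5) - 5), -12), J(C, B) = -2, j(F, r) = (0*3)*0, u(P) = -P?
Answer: -144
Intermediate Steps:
j(F, r) = 0 (j(F, r) = 0*0 = 0)
K(c, W) = -2 + c (K(c, W) = c - 2 = -2 + c)
12*K(-10, N(-11, 7)) = 12*(-2 - 10) = 12*(-12) = -144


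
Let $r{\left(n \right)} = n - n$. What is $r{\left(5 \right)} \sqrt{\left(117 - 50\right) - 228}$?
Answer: $0$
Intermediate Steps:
$r{\left(n \right)} = 0$
$r{\left(5 \right)} \sqrt{\left(117 - 50\right) - 228} = 0 \sqrt{\left(117 - 50\right) - 228} = 0 \sqrt{67 - 228} = 0 \sqrt{-161} = 0 i \sqrt{161} = 0$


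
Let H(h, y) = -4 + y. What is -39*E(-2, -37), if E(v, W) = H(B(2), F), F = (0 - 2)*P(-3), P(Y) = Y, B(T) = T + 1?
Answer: -78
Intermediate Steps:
B(T) = 1 + T
F = 6 (F = (0 - 2)*(-3) = -2*(-3) = 6)
E(v, W) = 2 (E(v, W) = -4 + 6 = 2)
-39*E(-2, -37) = -39*2 = -78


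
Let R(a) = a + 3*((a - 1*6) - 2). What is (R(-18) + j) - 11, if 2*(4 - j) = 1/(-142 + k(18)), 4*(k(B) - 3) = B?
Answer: -27706/269 ≈ -103.00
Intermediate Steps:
k(B) = 3 + B/4
j = 1077/269 (j = 4 - 1/(2*(-142 + (3 + (1/4)*18))) = 4 - 1/(2*(-142 + (3 + 9/2))) = 4 - 1/(2*(-142 + 15/2)) = 4 - 1/(2*(-269/2)) = 4 - 1/2*(-2/269) = 4 + 1/269 = 1077/269 ≈ 4.0037)
R(a) = -24 + 4*a (R(a) = a + 3*((a - 6) - 2) = a + 3*((-6 + a) - 2) = a + 3*(-8 + a) = a + (-24 + 3*a) = -24 + 4*a)
(R(-18) + j) - 11 = ((-24 + 4*(-18)) + 1077/269) - 11 = ((-24 - 72) + 1077/269) - 11 = (-96 + 1077/269) - 11 = -24747/269 - 11 = -27706/269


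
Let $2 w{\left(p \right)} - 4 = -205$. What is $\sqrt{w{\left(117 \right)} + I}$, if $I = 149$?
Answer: $\frac{\sqrt{194}}{2} \approx 6.9642$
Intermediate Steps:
$w{\left(p \right)} = - \frac{201}{2}$ ($w{\left(p \right)} = 2 + \frac{1}{2} \left(-205\right) = 2 - \frac{205}{2} = - \frac{201}{2}$)
$\sqrt{w{\left(117 \right)} + I} = \sqrt{- \frac{201}{2} + 149} = \sqrt{\frac{97}{2}} = \frac{\sqrt{194}}{2}$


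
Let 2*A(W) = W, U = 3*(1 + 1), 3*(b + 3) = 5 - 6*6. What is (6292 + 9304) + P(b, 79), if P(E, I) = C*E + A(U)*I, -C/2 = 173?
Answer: 61339/3 ≈ 20446.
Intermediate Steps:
C = -346 (C = -2*173 = -346)
b = -40/3 (b = -3 + (5 - 6*6)/3 = -3 + (5 - 36)/3 = -3 + (⅓)*(-31) = -3 - 31/3 = -40/3 ≈ -13.333)
U = 6 (U = 3*2 = 6)
A(W) = W/2
P(E, I) = -346*E + 3*I (P(E, I) = -346*E + ((½)*6)*I = -346*E + 3*I)
(6292 + 9304) + P(b, 79) = (6292 + 9304) + (-346*(-40/3) + 3*79) = 15596 + (13840/3 + 237) = 15596 + 14551/3 = 61339/3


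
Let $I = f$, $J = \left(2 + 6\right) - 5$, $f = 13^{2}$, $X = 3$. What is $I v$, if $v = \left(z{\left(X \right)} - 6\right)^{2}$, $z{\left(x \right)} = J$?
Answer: $1521$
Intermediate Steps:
$f = 169$
$J = 3$ ($J = 8 - 5 = 3$)
$z{\left(x \right)} = 3$
$v = 9$ ($v = \left(3 - 6\right)^{2} = \left(-3\right)^{2} = 9$)
$I = 169$
$I v = 169 \cdot 9 = 1521$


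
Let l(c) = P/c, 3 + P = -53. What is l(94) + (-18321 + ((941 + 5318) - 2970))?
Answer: -706532/47 ≈ -15033.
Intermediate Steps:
P = -56 (P = -3 - 53 = -56)
l(c) = -56/c
l(94) + (-18321 + ((941 + 5318) - 2970)) = -56/94 + (-18321 + ((941 + 5318) - 2970)) = -56*1/94 + (-18321 + (6259 - 2970)) = -28/47 + (-18321 + 3289) = -28/47 - 15032 = -706532/47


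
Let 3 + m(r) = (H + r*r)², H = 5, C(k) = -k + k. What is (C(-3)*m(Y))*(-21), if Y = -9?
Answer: 0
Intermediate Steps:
C(k) = 0
m(r) = -3 + (5 + r²)² (m(r) = -3 + (5 + r*r)² = -3 + (5 + r²)²)
(C(-3)*m(Y))*(-21) = (0*(-3 + (5 + (-9)²)²))*(-21) = (0*(-3 + (5 + 81)²))*(-21) = (0*(-3 + 86²))*(-21) = (0*(-3 + 7396))*(-21) = (0*7393)*(-21) = 0*(-21) = 0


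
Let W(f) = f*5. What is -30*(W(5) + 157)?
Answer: -5460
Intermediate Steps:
W(f) = 5*f
-30*(W(5) + 157) = -30*(5*5 + 157) = -30*(25 + 157) = -30*182 = -5460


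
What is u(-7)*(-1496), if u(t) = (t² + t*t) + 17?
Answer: -172040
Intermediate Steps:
u(t) = 17 + 2*t² (u(t) = (t² + t²) + 17 = 2*t² + 17 = 17 + 2*t²)
u(-7)*(-1496) = (17 + 2*(-7)²)*(-1496) = (17 + 2*49)*(-1496) = (17 + 98)*(-1496) = 115*(-1496) = -172040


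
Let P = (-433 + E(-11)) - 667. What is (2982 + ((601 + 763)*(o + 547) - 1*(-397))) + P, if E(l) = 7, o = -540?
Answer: 11834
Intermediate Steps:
P = -1093 (P = (-433 + 7) - 667 = -426 - 667 = -1093)
(2982 + ((601 + 763)*(o + 547) - 1*(-397))) + P = (2982 + ((601 + 763)*(-540 + 547) - 1*(-397))) - 1093 = (2982 + (1364*7 + 397)) - 1093 = (2982 + (9548 + 397)) - 1093 = (2982 + 9945) - 1093 = 12927 - 1093 = 11834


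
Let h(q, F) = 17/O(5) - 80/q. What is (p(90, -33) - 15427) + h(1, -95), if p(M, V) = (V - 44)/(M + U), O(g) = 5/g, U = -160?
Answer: -154889/10 ≈ -15489.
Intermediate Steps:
h(q, F) = 17 - 80/q (h(q, F) = 17/((5/5)) - 80/q = 17/((5*(⅕))) - 80/q = 17/1 - 80/q = 17*1 - 80/q = 17 - 80/q)
p(M, V) = (-44 + V)/(-160 + M) (p(M, V) = (V - 44)/(M - 160) = (-44 + V)/(-160 + M))
(p(90, -33) - 15427) + h(1, -95) = ((-44 - 33)/(-160 + 90) - 15427) + (17 - 80/1) = (-77/(-70) - 15427) + (17 - 80*1) = (-1/70*(-77) - 15427) + (17 - 80) = (11/10 - 15427) - 63 = -154259/10 - 63 = -154889/10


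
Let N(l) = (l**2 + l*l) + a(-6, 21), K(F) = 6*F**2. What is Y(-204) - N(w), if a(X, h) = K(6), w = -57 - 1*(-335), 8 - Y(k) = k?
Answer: -154572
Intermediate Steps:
Y(k) = 8 - k
w = 278 (w = -57 + 335 = 278)
a(X, h) = 216 (a(X, h) = 6*6**2 = 6*36 = 216)
N(l) = 216 + 2*l**2 (N(l) = (l**2 + l*l) + 216 = (l**2 + l**2) + 216 = 2*l**2 + 216 = 216 + 2*l**2)
Y(-204) - N(w) = (8 - 1*(-204)) - (216 + 2*278**2) = (8 + 204) - (216 + 2*77284) = 212 - (216 + 154568) = 212 - 1*154784 = 212 - 154784 = -154572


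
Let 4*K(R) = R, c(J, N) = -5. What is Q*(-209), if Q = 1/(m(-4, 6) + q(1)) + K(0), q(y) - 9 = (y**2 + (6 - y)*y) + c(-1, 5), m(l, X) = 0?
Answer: -209/10 ≈ -20.900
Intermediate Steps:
K(R) = R/4
q(y) = 4 + y**2 + y*(6 - y) (q(y) = 9 + ((y**2 + (6 - y)*y) - 5) = 9 + ((y**2 + y*(6 - y)) - 5) = 9 + (-5 + y**2 + y*(6 - y)) = 4 + y**2 + y*(6 - y))
Q = 1/10 (Q = 1/(0 + (4 + 6*1)) + (1/4)*0 = 1/(0 + (4 + 6)) + 0 = 1/(0 + 10) + 0 = 1/10 + 0 = 1/10 ≈ 0.10000)
Q*(-209) = (1/10)*(-209) = -209/10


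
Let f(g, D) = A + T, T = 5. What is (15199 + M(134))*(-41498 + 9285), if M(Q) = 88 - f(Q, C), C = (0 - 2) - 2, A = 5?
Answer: -492118001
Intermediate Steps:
C = -4 (C = -2 - 2 = -4)
f(g, D) = 10 (f(g, D) = 5 + 5 = 10)
M(Q) = 78 (M(Q) = 88 - 1*10 = 88 - 10 = 78)
(15199 + M(134))*(-41498 + 9285) = (15199 + 78)*(-41498 + 9285) = 15277*(-32213) = -492118001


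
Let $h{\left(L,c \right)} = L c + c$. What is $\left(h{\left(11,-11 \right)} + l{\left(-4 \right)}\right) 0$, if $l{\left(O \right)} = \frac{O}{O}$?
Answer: $0$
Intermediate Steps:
$l{\left(O \right)} = 1$
$h{\left(L,c \right)} = c + L c$
$\left(h{\left(11,-11 \right)} + l{\left(-4 \right)}\right) 0 = \left(- 11 \left(1 + 11\right) + 1\right) 0 = \left(\left(-11\right) 12 + 1\right) 0 = \left(-132 + 1\right) 0 = \left(-131\right) 0 = 0$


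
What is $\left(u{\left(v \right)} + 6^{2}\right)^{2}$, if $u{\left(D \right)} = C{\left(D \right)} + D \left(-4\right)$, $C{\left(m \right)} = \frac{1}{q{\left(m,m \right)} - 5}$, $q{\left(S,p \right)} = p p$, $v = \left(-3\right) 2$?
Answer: $\frac{3463321}{961} \approx 3603.9$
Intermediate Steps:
$v = -6$
$q{\left(S,p \right)} = p^{2}$
$C{\left(m \right)} = \frac{1}{-5 + m^{2}}$ ($C{\left(m \right)} = \frac{1}{m^{2} - 5} = \frac{1}{-5 + m^{2}}$)
$u{\left(D \right)} = \frac{1}{-5 + D^{2}} - 4 D$ ($u{\left(D \right)} = \frac{1}{-5 + D^{2}} + D \left(-4\right) = \frac{1}{-5 + D^{2}} - 4 D$)
$\left(u{\left(v \right)} + 6^{2}\right)^{2} = \left(\frac{1 - - 24 \left(-5 + \left(-6\right)^{2}\right)}{-5 + \left(-6\right)^{2}} + 6^{2}\right)^{2} = \left(\frac{1 - - 24 \left(-5 + 36\right)}{-5 + 36} + 36\right)^{2} = \left(\frac{1 - \left(-24\right) 31}{31} + 36\right)^{2} = \left(\frac{1 + 744}{31} + 36\right)^{2} = \left(\frac{1}{31} \cdot 745 + 36\right)^{2} = \left(\frac{745}{31} + 36\right)^{2} = \left(\frac{1861}{31}\right)^{2} = \frac{3463321}{961}$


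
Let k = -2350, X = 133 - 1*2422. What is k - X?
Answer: -61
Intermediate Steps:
X = -2289 (X = 133 - 2422 = -2289)
k - X = -2350 - 1*(-2289) = -2350 + 2289 = -61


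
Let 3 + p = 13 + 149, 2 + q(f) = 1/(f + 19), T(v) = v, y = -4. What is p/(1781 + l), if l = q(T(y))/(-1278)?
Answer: 3048030/34141799 ≈ 0.089276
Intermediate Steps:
q(f) = -2 + 1/(19 + f) (q(f) = -2 + 1/(f + 19) = -2 + 1/(19 + f))
l = 29/19170 (l = ((-37 - 2*(-4))/(19 - 4))/(-1278) = ((-37 + 8)/15)*(-1/1278) = ((1/15)*(-29))*(-1/1278) = -29/15*(-1/1278) = 29/19170 ≈ 0.0015128)
p = 159 (p = -3 + (13 + 149) = -3 + 162 = 159)
p/(1781 + l) = 159/(1781 + 29/19170) = 159/(34141799/19170) = 159*(19170/34141799) = 3048030/34141799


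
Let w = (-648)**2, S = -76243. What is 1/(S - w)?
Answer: -1/496147 ≈ -2.0155e-6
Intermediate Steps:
w = 419904
1/(S - w) = 1/(-76243 - 1*419904) = 1/(-76243 - 419904) = 1/(-496147) = -1/496147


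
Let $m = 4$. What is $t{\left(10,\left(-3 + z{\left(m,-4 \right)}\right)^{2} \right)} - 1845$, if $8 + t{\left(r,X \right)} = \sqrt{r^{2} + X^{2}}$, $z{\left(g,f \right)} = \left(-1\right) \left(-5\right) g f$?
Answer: $-1853 + \sqrt{47458421} \approx 5036.0$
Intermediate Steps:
$z{\left(g,f \right)} = 5 f g$
$t{\left(r,X \right)} = -8 + \sqrt{X^{2} + r^{2}}$ ($t{\left(r,X \right)} = -8 + \sqrt{r^{2} + X^{2}} = -8 + \sqrt{X^{2} + r^{2}}$)
$t{\left(10,\left(-3 + z{\left(m,-4 \right)}\right)^{2} \right)} - 1845 = \left(-8 + \sqrt{\left(\left(-3 + 5 \left(-4\right) 4\right)^{2}\right)^{2} + 10^{2}}\right) - 1845 = \left(-8 + \sqrt{\left(\left(-3 - 80\right)^{2}\right)^{2} + 100}\right) - 1845 = \left(-8 + \sqrt{\left(\left(-83\right)^{2}\right)^{2} + 100}\right) - 1845 = \left(-8 + \sqrt{6889^{2} + 100}\right) - 1845 = \left(-8 + \sqrt{47458321 + 100}\right) - 1845 = \left(-8 + \sqrt{47458421}\right) - 1845 = -1853 + \sqrt{47458421}$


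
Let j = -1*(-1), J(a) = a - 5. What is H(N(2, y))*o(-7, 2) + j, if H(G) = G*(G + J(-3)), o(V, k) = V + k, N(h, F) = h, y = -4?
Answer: 61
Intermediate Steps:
J(a) = -5 + a
j = 1
H(G) = G*(-8 + G) (H(G) = G*(G + (-5 - 3)) = G*(G - 8) = G*(-8 + G))
H(N(2, y))*o(-7, 2) + j = (2*(-8 + 2))*(-7 + 2) + 1 = (2*(-6))*(-5) + 1 = -12*(-5) + 1 = 60 + 1 = 61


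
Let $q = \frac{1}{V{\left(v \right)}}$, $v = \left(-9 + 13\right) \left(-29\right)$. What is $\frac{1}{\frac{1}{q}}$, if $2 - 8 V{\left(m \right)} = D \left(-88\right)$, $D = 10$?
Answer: $\frac{4}{441} \approx 0.0090703$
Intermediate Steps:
$v = -116$ ($v = 4 \left(-29\right) = -116$)
$V{\left(m \right)} = \frac{441}{4}$ ($V{\left(m \right)} = \frac{1}{4} - \frac{10 \left(-88\right)}{8} = \frac{1}{4} - -110 = \frac{1}{4} + 110 = \frac{441}{4}$)
$q = \frac{4}{441}$ ($q = \frac{1}{\frac{441}{4}} = \frac{4}{441} \approx 0.0090703$)
$\frac{1}{\frac{1}{q}} = \frac{1}{\frac{1}{\frac{4}{441}}} = \frac{1}{\frac{441}{4}} = \frac{4}{441}$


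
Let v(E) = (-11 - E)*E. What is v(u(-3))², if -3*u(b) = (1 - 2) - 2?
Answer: 144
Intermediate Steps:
u(b) = 1 (u(b) = -((1 - 2) - 2)/3 = -(-1 - 2)/3 = -⅓*(-3) = 1)
v(E) = E*(-11 - E)
v(u(-3))² = (-1*1*(11 + 1))² = (-1*1*12)² = (-12)² = 144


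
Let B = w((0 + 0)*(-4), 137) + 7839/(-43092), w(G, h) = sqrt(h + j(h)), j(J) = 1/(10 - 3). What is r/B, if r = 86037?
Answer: 358804230876/3143233679 + 2254163893632*sqrt(105)/3143233679 ≈ 7462.7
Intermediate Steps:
j(J) = 1/7
w(G, h) = sqrt(1/7 + h) (w(G, h) = sqrt(h + 1/7) = sqrt(1/7 + h))
B = -871/4788 + 8*sqrt(105)/7 (B = sqrt(7 + 49*137)/7 + 7839/(-43092) = sqrt(7 + 6713)/7 + 7839*(-1/43092) = sqrt(6720)/7 - 871/4788 = (8*sqrt(105))/7 - 871/4788 = 8*sqrt(105)/7 - 871/4788 = -871/4788 + 8*sqrt(105)/7 ≈ 11.529)
r/B = 86037/(-871/4788 + 8*sqrt(105)/7)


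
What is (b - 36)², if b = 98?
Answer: 3844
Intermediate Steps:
(b - 36)² = (98 - 36)² = 62² = 3844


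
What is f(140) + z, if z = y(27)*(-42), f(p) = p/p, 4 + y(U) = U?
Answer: -965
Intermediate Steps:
y(U) = -4 + U
f(p) = 1
z = -966 (z = (-4 + 27)*(-42) = 23*(-42) = -966)
f(140) + z = 1 - 966 = -965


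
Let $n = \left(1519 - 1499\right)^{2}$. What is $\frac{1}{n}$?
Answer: $\frac{1}{400} \approx 0.0025$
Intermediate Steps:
$n = 400$ ($n = 20^{2} = 400$)
$\frac{1}{n} = \frac{1}{400}$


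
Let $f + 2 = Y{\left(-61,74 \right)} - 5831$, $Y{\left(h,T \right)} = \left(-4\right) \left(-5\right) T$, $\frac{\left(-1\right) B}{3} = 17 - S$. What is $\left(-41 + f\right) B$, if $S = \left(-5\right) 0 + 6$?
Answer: $145002$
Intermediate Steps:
$S = 6$ ($S = 0 + 6 = 6$)
$B = -33$ ($B = - 3 \left(17 - 6\right) = \left(-3\right) 11 = -33$)
$Y{\left(h,T \right)} = 20 T$
$f = -4353$ ($f = -2 + \left(20 \cdot 74 - 5831\right) = -2 + \left(1480 - 5831\right) = -2 - 4351 = -4353$)
$\left(-41 + f\right) B = \left(-41 - 4353\right) \left(-33\right) = \left(-4394\right) \left(-33\right) = 145002$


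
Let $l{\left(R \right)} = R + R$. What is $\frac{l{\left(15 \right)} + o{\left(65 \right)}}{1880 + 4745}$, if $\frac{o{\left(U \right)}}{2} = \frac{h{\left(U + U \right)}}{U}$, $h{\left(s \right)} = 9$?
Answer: $\frac{1968}{430625} \approx 0.0045701$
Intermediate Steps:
$o{\left(U \right)} = \frac{18}{U}$ ($o{\left(U \right)} = 2 \frac{9}{U} = \frac{18}{U}$)
$l{\left(R \right)} = 2 R$
$\frac{l{\left(15 \right)} + o{\left(65 \right)}}{1880 + 4745} = \frac{2 \cdot 15 + \frac{18}{65}}{1880 + 4745} = \frac{30 + 18 \cdot \frac{1}{65}}{6625} = \left(30 + \frac{18}{65}\right) \frac{1}{6625} = \frac{1968}{65} \cdot \frac{1}{6625} = \frac{1968}{430625}$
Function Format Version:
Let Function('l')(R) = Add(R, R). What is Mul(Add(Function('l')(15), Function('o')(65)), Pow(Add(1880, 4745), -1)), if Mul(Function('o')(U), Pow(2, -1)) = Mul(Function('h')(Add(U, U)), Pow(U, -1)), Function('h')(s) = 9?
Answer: Rational(1968, 430625) ≈ 0.0045701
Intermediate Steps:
Function('o')(U) = Mul(18, Pow(U, -1)) (Function('o')(U) = Mul(2, Mul(9, Pow(U, -1))) = Mul(18, Pow(U, -1)))
Function('l')(R) = Mul(2, R)
Mul(Add(Function('l')(15), Function('o')(65)), Pow(Add(1880, 4745), -1)) = Mul(Add(Mul(2, 15), Mul(18, Pow(65, -1))), Pow(Add(1880, 4745), -1)) = Mul(Add(30, Mul(18, Rational(1, 65))), Pow(6625, -1)) = Mul(Add(30, Rational(18, 65)), Rational(1, 6625)) = Mul(Rational(1968, 65), Rational(1, 6625)) = Rational(1968, 430625)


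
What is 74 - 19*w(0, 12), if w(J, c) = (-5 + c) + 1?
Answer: -78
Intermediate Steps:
w(J, c) = -4 + c
74 - 19*w(0, 12) = 74 - 19*(-4 + 12) = 74 - 19*8 = 74 - 152 = -78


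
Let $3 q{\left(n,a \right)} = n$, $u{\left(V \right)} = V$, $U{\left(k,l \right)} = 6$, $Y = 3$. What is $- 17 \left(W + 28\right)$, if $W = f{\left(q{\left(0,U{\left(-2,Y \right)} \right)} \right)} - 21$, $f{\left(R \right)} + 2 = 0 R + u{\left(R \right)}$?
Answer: $-85$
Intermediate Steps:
$q{\left(n,a \right)} = \frac{n}{3}$
$f{\left(R \right)} = -2 + R$ ($f{\left(R \right)} = -2 + \left(0 R + R\right) = -2 + \left(0 + R\right) = -2 + R$)
$W = -23$ ($W = \left(-2 + \frac{1}{3} \cdot 0\right) - 21 = \left(-2 + 0\right) - 21 = -2 - 21 = -23$)
$- 17 \left(W + 28\right) = - 17 \left(-23 + 28\right) = \left(-17\right) 5 = -85$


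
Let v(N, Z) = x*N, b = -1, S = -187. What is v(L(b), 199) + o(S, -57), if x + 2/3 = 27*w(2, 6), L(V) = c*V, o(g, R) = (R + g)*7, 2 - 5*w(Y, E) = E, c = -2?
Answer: -26288/15 ≈ -1752.5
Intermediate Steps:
w(Y, E) = ⅖ - E/5
o(g, R) = 7*R + 7*g
L(V) = -2*V
x = -334/15 (x = -⅔ + 27*(⅖ - ⅕*6) = -⅔ + 27*(⅖ - 6/5) = -⅔ + 27*(-⅘) = -⅔ - 108/5 = -334/15 ≈ -22.267)
v(N, Z) = -334*N/15
v(L(b), 199) + o(S, -57) = -(-668)*(-1)/15 + (7*(-57) + 7*(-187)) = -334/15*2 + (-399 - 1309) = -668/15 - 1708 = -26288/15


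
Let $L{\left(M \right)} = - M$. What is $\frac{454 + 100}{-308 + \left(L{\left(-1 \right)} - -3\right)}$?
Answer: $- \frac{277}{152} \approx -1.8224$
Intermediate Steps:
$\frac{454 + 100}{-308 + \left(L{\left(-1 \right)} - -3\right)} = \frac{454 + 100}{-308 - -4} = \frac{554}{-308 + \left(1 + 3\right)} = \frac{554}{-308 + 4} = \frac{554}{-304} = 554 \left(- \frac{1}{304}\right) = - \frac{277}{152}$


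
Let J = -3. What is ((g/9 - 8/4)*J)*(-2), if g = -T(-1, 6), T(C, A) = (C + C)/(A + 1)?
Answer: -248/21 ≈ -11.810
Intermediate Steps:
T(C, A) = 2*C/(1 + A) (T(C, A) = (2*C)/(1 + A) = 2*C/(1 + A))
g = 2/7 (g = -2*(-1)/(1 + 6) = -2*(-1)/7 = -1*(-2/7) = 2/7 ≈ 0.28571)
((g/9 - 8/4)*J)*(-2) = (((2/7)/9 - 8/4)*(-3))*(-2) = (((2/7)*(1/9) - 8*1/4)*(-3))*(-2) = ((2/63 - 2)*(-3))*(-2) = -124/63*(-3)*(-2) = (124/21)*(-2) = -248/21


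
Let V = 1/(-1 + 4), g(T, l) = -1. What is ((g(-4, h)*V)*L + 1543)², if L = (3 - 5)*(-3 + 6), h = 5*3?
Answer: 2387025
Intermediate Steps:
h = 15
L = -6 (L = -2*3 = -6)
V = ⅓ (V = 1/3 = ⅓ ≈ 0.33333)
((g(-4, h)*V)*L + 1543)² = (-1*⅓*(-6) + 1543)² = (-⅓*(-6) + 1543)² = (2 + 1543)² = 1545² = 2387025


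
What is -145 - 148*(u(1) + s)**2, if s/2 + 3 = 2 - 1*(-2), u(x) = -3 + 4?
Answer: -1477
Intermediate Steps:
u(x) = 1
s = 2 (s = -6 + 2*(2 - 1*(-2)) = -6 + 2*(2 + 2) = -6 + 2*4 = -6 + 8 = 2)
-145 - 148*(u(1) + s)**2 = -145 - 148*(1 + 2)**2 = -145 - 148*3**2 = -145 - 148*9 = -145 - 1332 = -1477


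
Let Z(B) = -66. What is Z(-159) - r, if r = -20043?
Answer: 19977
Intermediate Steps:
Z(-159) - r = -66 - 1*(-20043) = -66 + 20043 = 19977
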